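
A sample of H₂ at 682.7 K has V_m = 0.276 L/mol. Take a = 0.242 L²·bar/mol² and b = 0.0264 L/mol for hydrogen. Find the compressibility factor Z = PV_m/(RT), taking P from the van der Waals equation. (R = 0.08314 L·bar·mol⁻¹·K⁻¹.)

Z ≈ 1.090

P = RT/(V_m − b) − a/V_m² = (0.08314)(682.7)/(0.276 − 0.0264) − 0.242/(0.276)²
  = 56.760/0.24960 − 3.1769 = 227.40 − 3.1769 = 224.22 bar
Z = PV_m/(RT) = (224.22)(0.276)/((0.08314)(682.7)) = 61.885/56.760 = 1.090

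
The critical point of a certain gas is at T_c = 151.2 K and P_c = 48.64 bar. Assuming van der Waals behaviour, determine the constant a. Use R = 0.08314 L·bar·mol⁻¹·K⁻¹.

a ≈ 1.371 L²·bar/mol²

From T_c = 8a/(27Rb) and P_c = a/(27b²): a = 27 R² T_c²/(64 P_c).
a = 27×(0.08314)²×(151.2)²/(64×48.64) = 4266.7/3113.0 = 1.371 L²·bar/mol²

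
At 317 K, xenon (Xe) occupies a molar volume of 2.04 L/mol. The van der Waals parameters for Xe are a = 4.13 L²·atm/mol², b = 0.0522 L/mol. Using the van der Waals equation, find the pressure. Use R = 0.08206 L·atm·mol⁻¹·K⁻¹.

P ≈ 12.09 atm

P = RT/(V_m − b) − a/V_m²
RT/(V_m − b) = (0.08206)(317)/(2.04 − 0.0522) = 26.013/1.9878 = 13.086 atm
a/V_m² = 4.13/(2.04)² = 0.99241 atm
P = 13.086 − 0.99241 = 12.09 atm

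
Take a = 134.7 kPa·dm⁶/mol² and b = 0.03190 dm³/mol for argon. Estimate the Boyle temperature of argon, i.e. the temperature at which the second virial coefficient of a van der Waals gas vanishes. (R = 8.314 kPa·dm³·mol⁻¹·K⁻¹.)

For a van der Waals gas the second virial coefficient B₂ = b − a/(RT) vanishes at T_B = a/(Rb).
T_B = 134.7/(8.314×0.03190) = 134.7/0.26522 = 507.9 K

T_B ≈ 507.9 K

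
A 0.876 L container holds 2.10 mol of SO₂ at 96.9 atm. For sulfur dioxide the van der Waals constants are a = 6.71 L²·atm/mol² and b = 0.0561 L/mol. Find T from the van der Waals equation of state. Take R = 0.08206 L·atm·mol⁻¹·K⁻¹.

T ≈ 596.0 K

T = (P + a n²/V²)(V − nb)/(nR)
P + a n²/V² = 96.9 + (6.71)(2.10)²/(0.876)² = 135.46 atm
V − nb = 0.876 − (2.10)(0.0561) = 0.75819 L
T = (135.46)(0.75819)/((2.10)(0.08206)) = 596.0 K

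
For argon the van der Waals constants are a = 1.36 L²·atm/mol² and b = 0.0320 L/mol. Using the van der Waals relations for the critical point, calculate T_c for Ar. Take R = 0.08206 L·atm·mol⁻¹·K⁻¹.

T_c ≈ 153.5 K

For a van der Waals gas, T_c = 8a/(27Rb).
T_c = 8×1.36/(27×0.08206×0.0320) = 10.880/0.070900 = 153.5 K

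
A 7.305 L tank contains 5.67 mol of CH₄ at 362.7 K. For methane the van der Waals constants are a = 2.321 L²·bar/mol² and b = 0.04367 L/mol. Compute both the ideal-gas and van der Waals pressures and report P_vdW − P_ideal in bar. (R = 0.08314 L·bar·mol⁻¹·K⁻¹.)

Ideal: P_ideal = nRT/V = (5.67)(0.08314)(362.7)/7.305 = 23.4056 bar
vdW: P = nRT/(V − nb) − a n²/V² = 170.978/7.05739 − 74.6176/53.3630 = 24.2268 − 1.39830 = 22.8285 bar
ΔP = 22.8285 − 23.4056 = -0.577 bar

ΔP ≈ -0.577 bar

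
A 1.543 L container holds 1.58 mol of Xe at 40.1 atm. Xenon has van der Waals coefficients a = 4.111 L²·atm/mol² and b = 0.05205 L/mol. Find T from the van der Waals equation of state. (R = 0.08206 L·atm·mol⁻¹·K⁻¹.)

T = (P + a n²/V²)(V − nb)/(nR)
P + a n²/V² = 40.1 + (4.111)(1.58)²/(1.543)² = 44.411 atm
V − nb = 1.543 − (1.58)(0.05205) = 1.4608 L
T = (44.411)(1.4608)/((1.58)(0.08206)) = 500.4 K

T ≈ 500.4 K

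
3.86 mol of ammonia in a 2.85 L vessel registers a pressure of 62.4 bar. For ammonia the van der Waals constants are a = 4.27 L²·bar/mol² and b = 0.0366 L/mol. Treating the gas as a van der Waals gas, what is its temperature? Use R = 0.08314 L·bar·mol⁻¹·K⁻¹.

T ≈ 592.8 K

T = (P + a n²/V²)(V − nb)/(nR)
P + a n²/V² = 62.4 + (4.27)(3.86)²/(2.85)² = 70.233 bar
V − nb = 2.85 − (3.86)(0.0366) = 2.7087 L
T = (70.233)(2.7087)/((3.86)(0.08314)) = 592.8 K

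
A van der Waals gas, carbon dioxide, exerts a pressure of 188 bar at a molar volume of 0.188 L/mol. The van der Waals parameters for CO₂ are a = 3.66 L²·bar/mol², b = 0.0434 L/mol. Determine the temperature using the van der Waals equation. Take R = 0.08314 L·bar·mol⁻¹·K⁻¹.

T = (P + a/V_m²)(V_m − b)/R
P + a/V_m² = 188 + 3.66/(0.188)² = 291.55 bar
V_m − b = 0.188 − 0.0434 = 0.14460 L/mol
T = (291.55)(0.14460)/0.08314 = 507.1 K

T ≈ 507.1 K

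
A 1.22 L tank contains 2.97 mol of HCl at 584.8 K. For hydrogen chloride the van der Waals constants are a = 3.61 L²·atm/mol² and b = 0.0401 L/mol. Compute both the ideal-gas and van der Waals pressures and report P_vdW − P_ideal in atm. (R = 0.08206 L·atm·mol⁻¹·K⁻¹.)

ΔP ≈ -8.76 atm

Ideal: P_ideal = nRT/V = (2.97)(0.08206)(584.8)/1.22 = 116.825 atm
vdW: P = nRT/(V − nb) − a n²/V² = 142.526/1.10090 − 31.8434/1.48840 = 129.463 − 21.3944 = 108.069 atm
ΔP = 108.069 − 116.825 = -8.76 atm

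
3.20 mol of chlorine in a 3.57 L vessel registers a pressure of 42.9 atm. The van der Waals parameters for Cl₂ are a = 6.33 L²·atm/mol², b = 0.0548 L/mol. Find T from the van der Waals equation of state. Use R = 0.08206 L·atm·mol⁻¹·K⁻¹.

T ≈ 620.3 K

T = (P + a n²/V²)(V − nb)/(nR)
P + a n²/V² = 42.9 + (6.33)(3.20)²/(3.57)² = 47.986 atm
V − nb = 3.57 − (3.20)(0.0548) = 3.3946 L
T = (47.986)(3.3946)/((3.20)(0.08206)) = 620.3 K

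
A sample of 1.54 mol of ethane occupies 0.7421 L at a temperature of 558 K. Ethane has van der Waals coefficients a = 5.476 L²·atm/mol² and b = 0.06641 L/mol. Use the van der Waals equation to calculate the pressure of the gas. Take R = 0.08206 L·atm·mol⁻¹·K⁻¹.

P = nRT/(V − nb) − a n²/V²
nRT/(V − nb) = (1.54)(0.08206)(558)/(0.7421 − 1.54×0.06641) = 70.516/0.63983 = 110.21 atm
a n²/V² = (5.476)(1.54)²/(0.7421)² = 23.582 atm
P = 110.21 − 23.582 = 86.63 atm

P ≈ 86.63 atm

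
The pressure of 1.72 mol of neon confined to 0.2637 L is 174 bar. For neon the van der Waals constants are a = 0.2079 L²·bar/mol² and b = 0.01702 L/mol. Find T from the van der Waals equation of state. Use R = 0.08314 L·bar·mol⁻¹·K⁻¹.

T = (P + a n²/V²)(V − nb)/(nR)
P + a n²/V² = 174 + (0.2079)(1.72)²/(0.2637)² = 182.84 bar
V − nb = 0.2637 − (1.72)(0.01702) = 0.23443 L
T = (182.84)(0.23443)/((1.72)(0.08314)) = 299.7 K

T ≈ 299.7 K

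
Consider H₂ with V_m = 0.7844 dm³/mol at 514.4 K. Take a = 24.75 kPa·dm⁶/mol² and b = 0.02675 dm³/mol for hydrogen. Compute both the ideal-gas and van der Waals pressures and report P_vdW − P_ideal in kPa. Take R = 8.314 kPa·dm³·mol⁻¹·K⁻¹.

Ideal: P_ideal = RT/V_m = (8.314)(514.4)/0.7844 = 5452.22 kPa
vdW: P = RT/(V_m − b) − a/V_m² = 4276.72/0.757650 − 24.75/0.615283 = 5644.72 − 40.2254 = 5604.49 kPa
ΔP = 5604.49 − 5452.22 = 152.3 kPa

ΔP ≈ 152.3 kPa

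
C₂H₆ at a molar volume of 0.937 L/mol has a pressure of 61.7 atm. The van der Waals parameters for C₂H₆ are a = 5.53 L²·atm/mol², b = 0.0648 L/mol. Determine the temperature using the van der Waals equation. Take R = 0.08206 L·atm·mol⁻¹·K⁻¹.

T = (P + a/V_m²)(V_m − b)/R
P + a/V_m² = 61.7 + 5.53/(0.937)² = 67.999 atm
V_m − b = 0.937 − 0.0648 = 0.87220 L/mol
T = (67.999)(0.87220)/0.08206 = 722.7 K

T ≈ 722.7 K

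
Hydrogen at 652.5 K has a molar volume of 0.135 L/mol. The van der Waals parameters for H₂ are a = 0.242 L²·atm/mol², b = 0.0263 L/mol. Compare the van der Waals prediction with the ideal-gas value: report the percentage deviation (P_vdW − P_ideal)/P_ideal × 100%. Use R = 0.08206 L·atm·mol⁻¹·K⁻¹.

Ideal: P_ideal = RT/V_m = (0.08206)(652.5)/0.135 = 396.623 atm
vdW: P = RT/(V_m − b) − a/V_m² = 53.5442/0.108700 − 0.242/0.0182250 = 492.587 − 13.2785 = 479.309 atm
% deviation = (479.309 − 396.623)/396.623 × 100% = 20.85%

20.85 %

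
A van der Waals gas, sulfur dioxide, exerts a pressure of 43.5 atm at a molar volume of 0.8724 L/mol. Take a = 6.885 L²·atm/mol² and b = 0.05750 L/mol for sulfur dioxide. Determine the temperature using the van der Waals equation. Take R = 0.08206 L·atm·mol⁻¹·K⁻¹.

T = (P + a/V_m²)(V_m − b)/R
P + a/V_m² = 43.5 + 6.885/(0.8724)² = 52.546 atm
V_m − b = 0.8724 − 0.05750 = 0.81490 L/mol
T = (52.546)(0.81490)/0.08206 = 521.8 K

T ≈ 521.8 K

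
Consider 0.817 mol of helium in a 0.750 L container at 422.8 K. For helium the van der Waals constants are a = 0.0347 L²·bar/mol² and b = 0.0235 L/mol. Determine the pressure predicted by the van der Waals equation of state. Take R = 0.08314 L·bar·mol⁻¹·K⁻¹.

P = nRT/(V − nb) − a n²/V²
nRT/(V − nb) = (0.817)(0.08314)(422.8)/(0.750 − 0.817×0.0235) = 28.719/0.73080 = 39.298 bar
a n²/V² = (0.0347)(0.817)²/(0.750)² = 0.041177 bar
P = 39.298 − 0.041177 = 39.26 bar

P ≈ 39.26 bar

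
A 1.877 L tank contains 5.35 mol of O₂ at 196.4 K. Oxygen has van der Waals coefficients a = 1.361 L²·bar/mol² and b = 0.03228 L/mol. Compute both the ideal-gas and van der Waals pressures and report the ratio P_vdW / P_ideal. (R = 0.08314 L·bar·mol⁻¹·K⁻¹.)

Ideal: P_ideal = nRT/V = (5.35)(0.08314)(196.4)/1.877 = 46.5416 bar
vdW: P = nRT/(V − nb) − a n²/V² = 87.3585/1.70430 − 38.9552/3.52313 = 51.2577 − 11.0570 = 40.2007 bar
Ratio = 40.2007/46.5416 = 0.8638

P_vdW / P_ideal ≈ 0.8638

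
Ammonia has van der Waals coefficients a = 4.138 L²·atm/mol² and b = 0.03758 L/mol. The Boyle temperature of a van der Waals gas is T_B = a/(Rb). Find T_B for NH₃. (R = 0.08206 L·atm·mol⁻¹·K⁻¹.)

T_B ≈ 1342 K

For a van der Waals gas the second virial coefficient B₂ = b − a/(RT) vanishes at T_B = a/(Rb).
T_B = 4.138/(0.08206×0.03758) = 4.138/0.0030838 = 1342 K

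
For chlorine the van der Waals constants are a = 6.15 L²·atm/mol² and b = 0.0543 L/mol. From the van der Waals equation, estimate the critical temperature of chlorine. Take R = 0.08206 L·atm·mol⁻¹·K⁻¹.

T_c ≈ 408.9 K

For a van der Waals gas, T_c = 8a/(27Rb).
T_c = 8×6.15/(27×0.08206×0.0543) = 49.200/0.12031 = 408.9 K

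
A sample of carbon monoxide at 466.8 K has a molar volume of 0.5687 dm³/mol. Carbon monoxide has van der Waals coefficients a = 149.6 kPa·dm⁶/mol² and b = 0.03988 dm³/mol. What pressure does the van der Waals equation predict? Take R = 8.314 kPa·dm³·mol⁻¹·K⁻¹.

P ≈ 6876 kPa

P = RT/(V_m − b) − a/V_m²
RT/(V_m − b) = (8.314)(466.8)/(0.5687 − 0.03988) = 3881.0/0.52882 = 7339.0 kPa
a/V_m² = 149.6/(0.5687)² = 462.56 kPa
P = 7339.0 − 462.56 = 6876 kPa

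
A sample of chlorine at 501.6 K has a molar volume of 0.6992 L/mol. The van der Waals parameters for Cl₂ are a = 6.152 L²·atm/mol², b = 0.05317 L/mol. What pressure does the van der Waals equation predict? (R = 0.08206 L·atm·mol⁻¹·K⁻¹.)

P ≈ 51.13 atm

P = RT/(V_m − b) − a/V_m²
RT/(V_m − b) = (0.08206)(501.6)/(0.6992 − 0.05317) = 41.161/0.64603 = 63.714 atm
a/V_m² = 6.152/(0.6992)² = 12.584 atm
P = 63.714 − 12.584 = 51.13 atm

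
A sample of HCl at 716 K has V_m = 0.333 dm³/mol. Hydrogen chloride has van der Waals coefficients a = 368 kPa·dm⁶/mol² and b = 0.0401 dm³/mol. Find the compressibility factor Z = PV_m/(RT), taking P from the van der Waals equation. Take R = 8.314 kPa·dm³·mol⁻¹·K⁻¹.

Z ≈ 0.9513

P = RT/(V_m − b) − a/V_m² = (8.314)(716)/(0.333 − 0.0401) − 368/(0.333)²
  = 5952.8/0.29290 − 3318.6 = 20324 − 3318.6 = 17005 kPa
Z = PV_m/(RT) = (17005)(0.333)/((8.314)(716)) = 5662.7/5952.8 = 0.9513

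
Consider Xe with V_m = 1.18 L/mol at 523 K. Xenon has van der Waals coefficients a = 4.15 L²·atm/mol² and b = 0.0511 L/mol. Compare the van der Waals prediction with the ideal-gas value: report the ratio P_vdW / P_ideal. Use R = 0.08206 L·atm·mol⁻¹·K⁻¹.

Ideal: P_ideal = RT/V_m = (0.08206)(523)/1.18 = 36.3707 atm
vdW: P = RT/(V_m − b) − a/V_m² = 42.9174/1.12890 − 4.15/1.39240 = 38.0170 − 2.98047 = 35.0365 atm
Ratio = 35.0365/36.3707 = 0.9633

P_vdW / P_ideal ≈ 0.9633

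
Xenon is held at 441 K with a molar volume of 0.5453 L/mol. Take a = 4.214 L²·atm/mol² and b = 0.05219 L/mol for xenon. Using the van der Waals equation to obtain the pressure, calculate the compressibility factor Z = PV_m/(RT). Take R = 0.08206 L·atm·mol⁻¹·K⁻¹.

Z ≈ 0.8923

P = RT/(V_m − b) − a/V_m² = (0.08206)(441)/(0.5453 − 0.05219) − 4.214/(0.5453)²
  = 36.188/0.49311 − 14.172 = 73.387 − 14.172 = 59.215 atm
Z = PV_m/(RT) = (59.215)(0.5453)/((0.08206)(441)) = 32.290/36.188 = 0.8923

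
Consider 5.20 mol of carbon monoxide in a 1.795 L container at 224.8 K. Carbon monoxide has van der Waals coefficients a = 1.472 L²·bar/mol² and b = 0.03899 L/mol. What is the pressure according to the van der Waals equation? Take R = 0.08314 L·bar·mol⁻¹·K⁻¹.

P ≈ 48.68 bar

P = nRT/(V − nb) − a n²/V²
nRT/(V − nb) = (5.20)(0.08314)(224.8)/(1.795 − 5.20×0.03899) = 97.187/1.5923 = 61.036 bar
a n²/V² = (1.472)(5.20)²/(1.795)² = 12.353 bar
P = 61.036 − 12.353 = 48.68 bar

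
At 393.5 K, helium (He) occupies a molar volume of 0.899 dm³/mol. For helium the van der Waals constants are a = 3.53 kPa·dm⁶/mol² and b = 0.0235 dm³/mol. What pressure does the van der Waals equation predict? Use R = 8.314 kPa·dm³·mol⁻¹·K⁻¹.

P = RT/(V_m − b) − a/V_m²
RT/(V_m − b) = (8.314)(393.5)/(0.899 − 0.0235) = 3271.6/0.87550 = 3736.8 kPa
a/V_m² = 3.53/(0.899)² = 4.3677 kPa
P = 3736.8 − 4.3677 = 3732 kPa

P ≈ 3732 kPa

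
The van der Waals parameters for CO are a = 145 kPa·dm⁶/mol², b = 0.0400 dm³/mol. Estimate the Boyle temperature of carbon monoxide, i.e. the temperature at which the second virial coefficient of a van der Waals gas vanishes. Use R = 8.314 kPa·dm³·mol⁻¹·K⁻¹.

T_B ≈ 436.0 K

For a van der Waals gas the second virial coefficient B₂ = b − a/(RT) vanishes at T_B = a/(Rb).
T_B = 145/(8.314×0.0400) = 145/0.33256 = 436.0 K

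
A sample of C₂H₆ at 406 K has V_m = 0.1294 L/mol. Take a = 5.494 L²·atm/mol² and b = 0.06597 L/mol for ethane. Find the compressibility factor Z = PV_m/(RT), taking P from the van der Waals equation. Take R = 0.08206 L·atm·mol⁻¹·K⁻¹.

P = RT/(V_m − b) − a/V_m² = (0.08206)(406)/(0.1294 − 0.06597) − 5.494/(0.1294)²
  = 33.316/0.063430 − 328.11 = 525.24 − 328.11 = 197.13 atm
Z = PV_m/(RT) = (197.13)(0.1294)/((0.08206)(406)) = 25.509/33.316 = 0.7657

Z ≈ 0.7657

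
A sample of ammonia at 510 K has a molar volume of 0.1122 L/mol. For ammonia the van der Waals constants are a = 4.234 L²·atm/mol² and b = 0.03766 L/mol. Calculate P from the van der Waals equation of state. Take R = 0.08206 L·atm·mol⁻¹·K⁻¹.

P = RT/(V_m − b) − a/V_m²
RT/(V_m − b) = (0.08206)(510)/(0.1122 − 0.03766) = 41.851/0.074540 = 561.46 atm
a/V_m² = 4.234/(0.1122)² = 336.33 atm
P = 561.46 − 336.33 = 225.1 atm

P ≈ 225.1 atm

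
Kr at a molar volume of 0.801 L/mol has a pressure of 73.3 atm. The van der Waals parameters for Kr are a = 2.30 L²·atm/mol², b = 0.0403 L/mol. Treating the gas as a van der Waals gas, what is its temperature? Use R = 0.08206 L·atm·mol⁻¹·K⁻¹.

T = (P + a/V_m²)(V_m − b)/R
P + a/V_m² = 73.3 + 2.30/(0.801)² = 76.885 atm
V_m − b = 0.801 − 0.0403 = 0.76070 L/mol
T = (76.885)(0.76070)/0.08206 = 712.7 K

T ≈ 712.7 K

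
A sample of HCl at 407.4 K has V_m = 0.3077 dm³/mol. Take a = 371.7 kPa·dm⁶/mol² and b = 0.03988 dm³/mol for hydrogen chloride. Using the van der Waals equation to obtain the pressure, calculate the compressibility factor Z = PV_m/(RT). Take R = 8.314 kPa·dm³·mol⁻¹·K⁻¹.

P = RT/(V_m − b) − a/V_m² = (8.314)(407.4)/(0.3077 − 0.03988) − 371.7/(0.3077)²
  = 3387.1/0.26782 − 3925.9 = 12647 − 3925.9 = 8721 kPa
Z = PV_m/(RT) = (8721)(0.3077)/((8.314)(407.4)) = 2683.5/3387.1 = 0.7923

Z ≈ 0.7923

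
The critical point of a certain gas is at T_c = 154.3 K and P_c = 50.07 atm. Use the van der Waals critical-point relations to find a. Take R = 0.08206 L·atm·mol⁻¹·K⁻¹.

From T_c = 8a/(27Rb) and P_c = a/(27b²): a = 27 R² T_c²/(64 P_c).
a = 27×(0.08206)²×(154.3)²/(64×50.07) = 4328.7/3204.5 = 1.351 L²·atm/mol²

a ≈ 1.351 L²·atm/mol²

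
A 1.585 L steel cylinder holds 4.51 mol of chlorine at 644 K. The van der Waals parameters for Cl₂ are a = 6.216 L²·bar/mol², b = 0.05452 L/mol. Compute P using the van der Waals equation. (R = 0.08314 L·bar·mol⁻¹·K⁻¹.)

P ≈ 130.0 bar

P = nRT/(V − nb) − a n²/V²
nRT/(V − nb) = (4.51)(0.08314)(644)/(1.585 − 4.51×0.05452) = 241.48/1.3391 = 180.33 bar
a n²/V² = (6.216)(4.51)²/(1.585)² = 50.328 bar
P = 180.33 − 50.328 = 130.0 bar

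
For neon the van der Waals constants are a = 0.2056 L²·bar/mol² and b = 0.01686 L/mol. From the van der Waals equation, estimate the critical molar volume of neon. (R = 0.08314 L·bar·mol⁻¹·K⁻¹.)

For a van der Waals gas, V_m,c = 3b.
V_m,c = 3×0.01686 = 0.05058 L/mol

V_m,c ≈ 0.05058 L/mol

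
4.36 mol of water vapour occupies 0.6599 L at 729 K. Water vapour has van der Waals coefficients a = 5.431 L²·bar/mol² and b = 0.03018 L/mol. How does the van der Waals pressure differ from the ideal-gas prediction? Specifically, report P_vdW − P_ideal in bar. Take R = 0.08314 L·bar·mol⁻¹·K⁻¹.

ΔP ≈ -137.3 bar

Ideal: P_ideal = nRT/V = (4.36)(0.08314)(729)/0.6599 = 400.448 bar
vdW: P = nRT/(V − nb) − a n²/V² = 264.256/0.528315 − 103.241/0.435468 = 500.186 − 237.081 = 263.105 bar
ΔP = 263.105 − 400.448 = -137.3 bar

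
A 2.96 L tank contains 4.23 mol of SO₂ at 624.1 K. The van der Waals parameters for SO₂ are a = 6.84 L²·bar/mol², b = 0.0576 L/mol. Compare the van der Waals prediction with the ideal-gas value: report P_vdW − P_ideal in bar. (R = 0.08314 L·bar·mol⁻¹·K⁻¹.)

ΔP ≈ -7.318 bar

Ideal: P_ideal = nRT/V = (4.23)(0.08314)(624.1)/2.96 = 74.1503 bar
vdW: P = nRT/(V − nb) − a n²/V² = 219.485/2.71635 − 122.387/8.76160 = 80.8014 − 13.9686 = 66.8328 bar
ΔP = 66.8328 − 74.1503 = -7.318 bar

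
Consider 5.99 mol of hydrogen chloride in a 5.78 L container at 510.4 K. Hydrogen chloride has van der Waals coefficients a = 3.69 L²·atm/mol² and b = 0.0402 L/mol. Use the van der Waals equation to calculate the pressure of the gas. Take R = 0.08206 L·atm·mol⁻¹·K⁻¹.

P = nRT/(V − nb) − a n²/V²
nRT/(V − nb) = (5.99)(0.08206)(510.4)/(5.78 − 5.99×0.0402) = 250.88/5.5392 = 45.292 atm
a n²/V² = (3.69)(5.99)²/(5.78)² = 3.9630 atm
P = 45.292 − 3.9630 = 41.33 atm

P ≈ 41.33 atm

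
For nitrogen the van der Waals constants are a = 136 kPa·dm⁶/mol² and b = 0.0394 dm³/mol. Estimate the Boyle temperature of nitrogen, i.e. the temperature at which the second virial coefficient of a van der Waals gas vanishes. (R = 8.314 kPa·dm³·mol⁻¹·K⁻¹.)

For a van der Waals gas the second virial coefficient B₂ = b − a/(RT) vanishes at T_B = a/(Rb).
T_B = 136/(8.314×0.0394) = 136/0.32757 = 415.2 K

T_B ≈ 415.2 K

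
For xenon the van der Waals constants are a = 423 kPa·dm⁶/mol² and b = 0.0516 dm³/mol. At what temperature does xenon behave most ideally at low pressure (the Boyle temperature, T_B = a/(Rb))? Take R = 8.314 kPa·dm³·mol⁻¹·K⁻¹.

T_B ≈ 986.0 K

For a van der Waals gas the second virial coefficient B₂ = b − a/(RT) vanishes at T_B = a/(Rb).
T_B = 423/(8.314×0.0516) = 423/0.42900 = 986.0 K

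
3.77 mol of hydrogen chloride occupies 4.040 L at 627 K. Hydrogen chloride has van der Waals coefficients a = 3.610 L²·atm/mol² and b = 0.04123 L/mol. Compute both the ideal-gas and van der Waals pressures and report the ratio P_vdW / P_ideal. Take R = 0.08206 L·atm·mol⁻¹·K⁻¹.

P_vdW / P_ideal ≈ 0.9745

Ideal: P_ideal = nRT/V = (3.77)(0.08206)(627)/4.040 = 48.0130 atm
vdW: P = nRT/(V − nb) − a n²/V² = 193.973/3.88456 − 51.3086/16.3216 = 49.9344 − 3.14360 = 46.7908 atm
Ratio = 46.7908/48.0130 = 0.9745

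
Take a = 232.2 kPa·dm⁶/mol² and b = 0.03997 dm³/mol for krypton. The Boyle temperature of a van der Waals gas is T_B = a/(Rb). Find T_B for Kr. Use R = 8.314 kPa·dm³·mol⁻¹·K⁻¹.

T_B ≈ 698.7 K

For a van der Waals gas the second virial coefficient B₂ = b − a/(RT) vanishes at T_B = a/(Rb).
T_B = 232.2/(8.314×0.03997) = 232.2/0.33231 = 698.7 K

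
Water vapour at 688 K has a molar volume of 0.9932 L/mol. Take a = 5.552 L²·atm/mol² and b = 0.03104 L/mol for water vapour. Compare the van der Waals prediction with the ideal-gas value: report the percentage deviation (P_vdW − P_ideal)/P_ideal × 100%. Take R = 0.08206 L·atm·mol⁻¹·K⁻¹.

Ideal: P_ideal = RT/V_m = (0.08206)(688)/0.9932 = 56.8438 atm
vdW: P = RT/(V_m − b) − a/V_m² = 56.4573/0.962160 − 5.552/0.986446 = 58.6777 − 5.62829 = 53.0494 atm
% deviation = (53.0494 − 56.8438)/56.8438 × 100% = -6.68%

-6.68 %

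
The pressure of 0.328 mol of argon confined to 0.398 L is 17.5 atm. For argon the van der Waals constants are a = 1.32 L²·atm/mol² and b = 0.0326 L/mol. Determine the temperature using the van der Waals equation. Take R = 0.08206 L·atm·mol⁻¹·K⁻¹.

T = (P + a n²/V²)(V − nb)/(nR)
P + a n²/V² = 17.5 + (1.32)(0.328)²/(0.398)² = 18.397 atm
V − nb = 0.398 − (0.328)(0.0326) = 0.38731 L
T = (18.397)(0.38731)/((0.328)(0.08206)) = 264.7 K

T ≈ 264.7 K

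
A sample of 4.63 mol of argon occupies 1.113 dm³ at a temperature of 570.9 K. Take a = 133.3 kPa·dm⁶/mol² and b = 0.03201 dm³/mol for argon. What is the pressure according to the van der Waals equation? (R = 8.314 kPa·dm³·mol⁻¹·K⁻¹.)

P = nRT/(V − nb) − a n²/V²
nRT/(V − nb) = (4.63)(8.314)(570.9)/(1.113 − 4.63×0.03201) = 21976/0.96479 = 22778 kPa
a n²/V² = (133.3)(4.63)²/(1.113)² = 2306.8 kPa
P = 22778 − 2306.8 = 20471 kPa

P ≈ 20471 kPa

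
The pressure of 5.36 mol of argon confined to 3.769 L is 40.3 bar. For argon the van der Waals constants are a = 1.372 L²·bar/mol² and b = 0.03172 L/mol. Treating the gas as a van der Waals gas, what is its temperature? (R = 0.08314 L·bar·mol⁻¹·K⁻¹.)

T ≈ 347.9 K

T = (P + a n²/V²)(V − nb)/(nR)
P + a n²/V² = 40.3 + (1.372)(5.36)²/(3.769)² = 43.075 bar
V − nb = 3.769 − (5.36)(0.03172) = 3.5990 L
T = (43.075)(3.5990)/((5.36)(0.08314)) = 347.9 K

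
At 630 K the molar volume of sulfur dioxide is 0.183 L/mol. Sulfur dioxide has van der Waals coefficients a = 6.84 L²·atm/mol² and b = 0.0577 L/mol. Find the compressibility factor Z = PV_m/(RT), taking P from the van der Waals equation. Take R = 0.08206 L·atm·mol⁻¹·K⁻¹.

P = RT/(V_m − b) − a/V_m² = (0.08206)(630)/(0.183 − 0.0577) − 6.84/(0.183)²
  = 51.698/0.12530 − 204.25 = 412.59 − 204.25 = 208.34 atm
Z = PV_m/(RT) = (208.34)(0.183)/((0.08206)(630)) = 38.126/51.698 = 0.7375

Z ≈ 0.7375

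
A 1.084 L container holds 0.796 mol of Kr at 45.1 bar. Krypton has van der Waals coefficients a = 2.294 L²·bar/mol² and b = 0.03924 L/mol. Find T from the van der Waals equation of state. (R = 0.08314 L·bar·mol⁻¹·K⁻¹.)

T = (P + a n²/V²)(V − nb)/(nR)
P + a n²/V² = 45.1 + (2.294)(0.796)²/(1.084)² = 46.337 bar
V − nb = 1.084 − (0.796)(0.03924) = 1.0528 L
T = (46.337)(1.0528)/((0.796)(0.08314)) = 737.1 K

T ≈ 737.1 K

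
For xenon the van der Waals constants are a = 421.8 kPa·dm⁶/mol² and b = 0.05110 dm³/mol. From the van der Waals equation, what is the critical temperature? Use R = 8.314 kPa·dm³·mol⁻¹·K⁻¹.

For a van der Waals gas, T_c = 8a/(27Rb).
T_c = 8×421.8/(27×8.314×0.05110) = 3374.4/11.471 = 294.2 K

T_c ≈ 294.2 K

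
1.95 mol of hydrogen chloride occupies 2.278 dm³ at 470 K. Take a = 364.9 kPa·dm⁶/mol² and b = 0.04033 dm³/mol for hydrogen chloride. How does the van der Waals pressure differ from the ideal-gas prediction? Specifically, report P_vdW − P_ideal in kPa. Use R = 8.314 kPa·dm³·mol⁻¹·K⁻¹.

ΔP ≈ -147.8 kPa

Ideal: P_ideal = nRT/V = (1.95)(8.314)(470)/2.278 = 3344.94 kPa
vdW: P = nRT/(V − nb) − a n²/V² = 7619.78/2.19936 − 1387.53/5.18928 = 3464.54 − 267.384 = 3197.16 kPa
ΔP = 3197.16 − 3344.94 = -147.8 kPa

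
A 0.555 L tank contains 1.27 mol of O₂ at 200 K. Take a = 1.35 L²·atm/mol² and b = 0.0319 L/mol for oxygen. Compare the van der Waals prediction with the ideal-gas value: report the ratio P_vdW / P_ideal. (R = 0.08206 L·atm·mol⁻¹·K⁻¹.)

P_vdW / P_ideal ≈ 0.8905

Ideal: P_ideal = nRT/V = (1.27)(0.08206)(200)/0.555 = 37.5554 atm
vdW: P = nRT/(V − nb) − a n²/V² = 20.8432/0.514487 − 2.17742/0.308025 = 40.5126 − 7.06897 = 33.4436 atm
Ratio = 33.4436/37.5554 = 0.8905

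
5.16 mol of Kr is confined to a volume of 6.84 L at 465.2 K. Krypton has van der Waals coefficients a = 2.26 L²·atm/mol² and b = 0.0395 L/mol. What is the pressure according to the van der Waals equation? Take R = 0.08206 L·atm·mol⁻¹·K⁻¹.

P = nRT/(V − nb) − a n²/V²
nRT/(V − nb) = (5.16)(0.08206)(465.2)/(6.84 − 5.16×0.0395) = 196.98/6.6362 = 29.683 atm
a n²/V² = (2.26)(5.16)²/(6.84)² = 1.2862 atm
P = 29.683 − 1.2862 = 28.40 atm

P ≈ 28.40 atm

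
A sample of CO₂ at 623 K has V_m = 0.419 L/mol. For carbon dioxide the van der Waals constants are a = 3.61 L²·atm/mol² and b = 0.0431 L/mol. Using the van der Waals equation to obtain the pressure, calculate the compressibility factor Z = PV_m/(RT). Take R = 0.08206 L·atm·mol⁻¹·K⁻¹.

Z ≈ 0.9461

P = RT/(V_m − b) − a/V_m² = (0.08206)(623)/(0.419 − 0.0431) − 3.61/(0.419)²
  = 51.123/0.37590 − 20.563 = 136.00 − 20.563 = 115.44 atm
Z = PV_m/(RT) = (115.44)(0.419)/((0.08206)(623)) = 48.369/51.123 = 0.9461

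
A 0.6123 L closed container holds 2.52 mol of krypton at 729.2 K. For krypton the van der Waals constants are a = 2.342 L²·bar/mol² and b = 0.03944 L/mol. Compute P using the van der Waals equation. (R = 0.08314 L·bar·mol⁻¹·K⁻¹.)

P = nRT/(V − nb) − a n²/V²
nRT/(V − nb) = (2.52)(0.08314)(729.2)/(0.6123 − 2.52×0.03944) = 152.78/0.51291 = 297.87 bar
a n²/V² = (2.342)(2.52)²/(0.6123)² = 39.670 bar
P = 297.87 − 39.670 = 258.2 bar

P ≈ 258.2 bar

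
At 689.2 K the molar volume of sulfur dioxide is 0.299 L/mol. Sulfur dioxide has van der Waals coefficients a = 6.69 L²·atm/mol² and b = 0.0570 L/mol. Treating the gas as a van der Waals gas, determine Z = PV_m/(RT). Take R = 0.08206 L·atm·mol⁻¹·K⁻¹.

P = RT/(V_m − b) − a/V_m² = (0.08206)(689.2)/(0.299 − 0.0570) − 6.69/(0.299)²
  = 56.556/0.24200 − 74.831 = 233.70 − 74.831 = 158.87 atm
Z = PV_m/(RT) = (158.87)(0.299)/((0.08206)(689.2)) = 47.502/56.556 = 0.8399

Z ≈ 0.8399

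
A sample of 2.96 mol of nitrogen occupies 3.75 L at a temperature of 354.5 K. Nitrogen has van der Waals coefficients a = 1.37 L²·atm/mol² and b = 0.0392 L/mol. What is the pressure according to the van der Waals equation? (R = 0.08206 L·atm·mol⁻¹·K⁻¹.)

P = nRT/(V − nb) − a n²/V²
nRT/(V − nb) = (2.96)(0.08206)(354.5)/(3.75 − 2.96×0.0392) = 86.107/3.6340 = 23.695 atm
a n²/V² = (1.37)(2.96)²/(3.75)² = 0.85357 atm
P = 23.695 − 0.85357 = 22.84 atm

P ≈ 22.84 atm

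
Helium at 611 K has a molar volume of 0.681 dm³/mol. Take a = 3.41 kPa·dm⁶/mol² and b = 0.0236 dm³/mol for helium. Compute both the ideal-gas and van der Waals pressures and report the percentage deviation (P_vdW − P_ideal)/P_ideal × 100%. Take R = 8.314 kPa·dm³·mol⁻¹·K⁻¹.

3.49 %

Ideal: P_ideal = RT/V_m = (8.314)(611)/0.681 = 7459.40 kPa
vdW: P = RT/(V_m − b) − a/V_m² = 5079.85/0.657400 − 3.41/0.463761 = 7727.18 − 7.35293 = 7719.83 kPa
% deviation = (7719.83 − 7459.40)/7459.40 × 100% = 3.49%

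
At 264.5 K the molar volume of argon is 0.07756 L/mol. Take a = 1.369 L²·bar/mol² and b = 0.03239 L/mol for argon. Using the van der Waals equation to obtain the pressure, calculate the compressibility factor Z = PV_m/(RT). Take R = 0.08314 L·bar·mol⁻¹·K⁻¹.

P = RT/(V_m − b) − a/V_m² = (0.08314)(264.5)/(0.07756 − 0.03239) − 1.369/(0.07756)²
  = 21.991/0.045170 − 227.58 = 486.85 − 227.58 = 259.27 bar
Z = PV_m/(RT) = (259.27)(0.07756)/((0.08314)(264.5)) = 20.109/21.991 = 0.9144

Z ≈ 0.9144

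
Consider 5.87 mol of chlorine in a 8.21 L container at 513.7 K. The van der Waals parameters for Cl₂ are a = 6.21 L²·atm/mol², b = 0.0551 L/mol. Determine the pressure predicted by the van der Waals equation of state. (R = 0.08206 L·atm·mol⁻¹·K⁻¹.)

P ≈ 28.20 atm

P = nRT/(V − nb) − a n²/V²
nRT/(V − nb) = (5.87)(0.08206)(513.7)/(8.21 − 5.87×0.0551) = 247.45/7.8866 = 31.376 atm
a n²/V² = (6.21)(5.87)²/(8.21)² = 3.1745 atm
P = 31.376 − 3.1745 = 28.20 atm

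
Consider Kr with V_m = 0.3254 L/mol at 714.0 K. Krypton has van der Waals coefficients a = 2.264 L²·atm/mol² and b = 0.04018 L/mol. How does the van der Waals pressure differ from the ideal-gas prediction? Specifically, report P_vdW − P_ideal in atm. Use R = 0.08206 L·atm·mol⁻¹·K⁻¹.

ΔP ≈ 3.98 atm

Ideal: P_ideal = RT/V_m = (0.08206)(714.0)/0.3254 = 180.058 atm
vdW: P = RT/(V_m − b) − a/V_m² = 58.5908/0.285220 − 2.264/0.105885 = 205.423 − 21.3817 = 184.041 atm
ΔP = 184.041 − 180.058 = 3.98 atm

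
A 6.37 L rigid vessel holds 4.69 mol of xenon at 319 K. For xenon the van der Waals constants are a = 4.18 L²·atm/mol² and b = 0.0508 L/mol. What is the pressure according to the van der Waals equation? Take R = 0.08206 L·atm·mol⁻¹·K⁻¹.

P ≈ 17.76 atm

P = nRT/(V − nb) − a n²/V²
nRT/(V − nb) = (4.69)(0.08206)(319)/(6.37 − 4.69×0.0508) = 122.77/6.1317 = 20.022 atm
a n²/V² = (4.18)(4.69)²/(6.37)² = 2.2659 atm
P = 20.022 − 2.2659 = 17.76 atm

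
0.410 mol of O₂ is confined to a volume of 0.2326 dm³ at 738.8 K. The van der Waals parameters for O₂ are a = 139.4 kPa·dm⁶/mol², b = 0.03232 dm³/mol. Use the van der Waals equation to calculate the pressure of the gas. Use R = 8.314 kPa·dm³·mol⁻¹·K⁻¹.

P ≈ 11048 kPa

P = nRT/(V − nb) − a n²/V²
nRT/(V − nb) = (0.410)(8.314)(738.8)/(0.2326 − 0.410×0.03232) = 2518.4/0.21935 = 11481 kPa
a n²/V² = (139.4)(0.410)²/(0.2326)² = 433.12 kPa
P = 11481 − 433.12 = 11048 kPa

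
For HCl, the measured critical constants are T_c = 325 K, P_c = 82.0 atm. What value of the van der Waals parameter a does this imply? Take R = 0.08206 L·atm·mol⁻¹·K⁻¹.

From T_c = 8a/(27Rb) and P_c = a/(27b²): a = 27 R² T_c²/(64 P_c).
a = 27×(0.08206)²×(325)²/(64×82.0) = 19204/5248.0 = 3.659 L²·atm/mol²

a ≈ 3.659 L²·atm/mol²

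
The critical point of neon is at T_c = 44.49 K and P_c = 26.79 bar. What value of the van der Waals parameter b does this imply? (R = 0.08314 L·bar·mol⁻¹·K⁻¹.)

b ≈ 0.01726 L/mol

From T_c = 8a/(27Rb) and P_c = a/(27b²): b = R T_c/(8 P_c).
b = (0.08314)(44.49)/(8×26.79) = 3.6989/214.32 = 0.01726 L/mol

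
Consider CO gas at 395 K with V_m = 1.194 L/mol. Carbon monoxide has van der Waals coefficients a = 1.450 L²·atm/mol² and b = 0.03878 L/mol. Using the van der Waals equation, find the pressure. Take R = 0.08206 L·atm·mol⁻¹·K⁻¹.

P = RT/(V_m − b) − a/V_m²
RT/(V_m − b) = (0.08206)(395)/(1.194 − 0.03878) = 32.414/1.1552 = 28.059 atm
a/V_m² = 1.450/(1.194)² = 1.0171 atm
P = 28.059 − 1.0171 = 27.04 atm

P ≈ 27.04 atm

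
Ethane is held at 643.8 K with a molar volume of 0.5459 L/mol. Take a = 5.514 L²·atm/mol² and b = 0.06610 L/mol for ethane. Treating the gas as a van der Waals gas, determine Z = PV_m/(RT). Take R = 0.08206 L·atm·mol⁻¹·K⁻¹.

P = RT/(V_m − b) − a/V_m² = (0.08206)(643.8)/(0.5459 − 0.06610) − 5.514/(0.5459)²
  = 52.830/0.47980 − 18.503 = 110.11 − 18.503 = 91.61 atm
Z = PV_m/(RT) = (91.61)(0.5459)/((0.08206)(643.8)) = 50.010/52.830 = 0.9466

Z ≈ 0.9466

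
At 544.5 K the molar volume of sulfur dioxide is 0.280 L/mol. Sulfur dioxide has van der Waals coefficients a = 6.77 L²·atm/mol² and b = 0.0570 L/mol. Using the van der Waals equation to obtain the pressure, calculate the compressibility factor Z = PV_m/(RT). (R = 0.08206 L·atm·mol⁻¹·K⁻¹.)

P = RT/(V_m − b) − a/V_m² = (0.08206)(544.5)/(0.280 − 0.0570) − 6.77/(0.280)²
  = 44.682/0.22300 − 86.352 = 200.37 − 86.352 = 114.02 atm
Z = PV_m/(RT) = (114.02)(0.280)/((0.08206)(544.5)) = 31.926/44.682 = 0.7145

Z ≈ 0.7145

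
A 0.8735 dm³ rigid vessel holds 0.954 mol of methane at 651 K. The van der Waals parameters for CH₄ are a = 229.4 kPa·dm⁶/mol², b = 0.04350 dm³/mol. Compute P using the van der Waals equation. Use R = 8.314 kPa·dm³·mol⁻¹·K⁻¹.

P = nRT/(V − nb) − a n²/V²
nRT/(V − nb) = (0.954)(8.314)(651)/(0.8735 − 0.954×0.04350) = 5163.4/0.83200 = 6206.0 kPa
a n²/V² = (229.4)(0.954)²/(0.8735)² = 273.63 kPa
P = 6206.0 − 273.63 = 5932 kPa

P ≈ 5932 kPa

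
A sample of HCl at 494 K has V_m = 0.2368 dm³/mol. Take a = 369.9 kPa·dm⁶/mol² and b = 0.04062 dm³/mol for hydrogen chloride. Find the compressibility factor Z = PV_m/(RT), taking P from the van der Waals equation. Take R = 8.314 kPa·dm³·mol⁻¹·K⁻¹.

Z ≈ 0.8267

P = RT/(V_m − b) − a/V_m² = (8.314)(494)/(0.2368 − 0.04062) − 369.9/(0.2368)²
  = 4107.1/0.19618 − 6596.6 = 20935 − 6596.6 = 14338 kPa
Z = PV_m/(RT) = (14338)(0.2368)/((8.314)(494)) = 3395.2/4107.1 = 0.8267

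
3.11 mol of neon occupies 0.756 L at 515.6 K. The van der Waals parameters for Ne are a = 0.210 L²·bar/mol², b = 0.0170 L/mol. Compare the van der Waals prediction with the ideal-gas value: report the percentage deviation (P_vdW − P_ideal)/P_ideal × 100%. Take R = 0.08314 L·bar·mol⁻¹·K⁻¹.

Ideal: P_ideal = nRT/V = (3.11)(0.08314)(515.6)/0.756 = 176.344 bar
vdW: P = nRT/(V − nb) − a n²/V² = 133.316/0.703130 − 2.03114/0.571536 = 189.604 − 3.55383 = 186.050 bar
% deviation = (186.050 − 176.344)/176.344 × 100% = 5.50%

5.50 %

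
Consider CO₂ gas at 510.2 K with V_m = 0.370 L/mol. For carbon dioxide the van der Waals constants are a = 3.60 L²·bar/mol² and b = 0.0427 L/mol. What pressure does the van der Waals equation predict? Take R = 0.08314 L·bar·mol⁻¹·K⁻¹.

P ≈ 103.3 bar

P = RT/(V_m − b) − a/V_m²
RT/(V_m − b) = (0.08314)(510.2)/(0.370 − 0.0427) = 42.418/0.32730 = 129.60 bar
a/V_m² = 3.60/(0.370)² = 26.297 bar
P = 129.60 − 26.297 = 103.3 bar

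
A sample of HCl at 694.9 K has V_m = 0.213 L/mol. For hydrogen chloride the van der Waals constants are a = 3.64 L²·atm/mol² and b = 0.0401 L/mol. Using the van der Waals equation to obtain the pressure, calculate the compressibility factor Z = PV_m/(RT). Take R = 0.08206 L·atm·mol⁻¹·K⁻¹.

Z ≈ 0.9322

P = RT/(V_m − b) − a/V_m² = (0.08206)(694.9)/(0.213 − 0.0401) − 3.64/(0.213)²
  = 57.023/0.17290 − 80.231 = 329.80 − 80.231 = 249.57 atm
Z = PV_m/(RT) = (249.57)(0.213)/((0.08206)(694.9)) = 53.158/57.023 = 0.9322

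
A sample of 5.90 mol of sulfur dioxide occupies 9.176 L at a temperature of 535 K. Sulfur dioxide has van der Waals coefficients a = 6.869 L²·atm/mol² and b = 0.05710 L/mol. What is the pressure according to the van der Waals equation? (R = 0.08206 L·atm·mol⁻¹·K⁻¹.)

P = nRT/(V − nb) − a n²/V²
nRT/(V − nb) = (5.90)(0.08206)(535)/(9.176 − 5.90×0.05710) = 259.02/8.8391 = 29.304 atm
a n²/V² = (6.869)(5.90)²/(9.176)² = 2.8398 atm
P = 29.304 − 2.8398 = 26.46 atm

P ≈ 26.46 atm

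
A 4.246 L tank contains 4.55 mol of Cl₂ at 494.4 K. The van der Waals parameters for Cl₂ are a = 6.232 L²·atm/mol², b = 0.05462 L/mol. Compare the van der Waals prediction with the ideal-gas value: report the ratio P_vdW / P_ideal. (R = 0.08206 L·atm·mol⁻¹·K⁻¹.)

Ideal: P_ideal = nRT/V = (4.55)(0.08206)(494.4)/4.246 = 43.4752 atm
vdW: P = nRT/(V − nb) − a n²/V² = 184.596/3.99748 − 129.018/18.0285 = 46.1781 − 7.15634 = 39.0218 atm
Ratio = 39.0218/43.4752 = 0.8976

P_vdW / P_ideal ≈ 0.8976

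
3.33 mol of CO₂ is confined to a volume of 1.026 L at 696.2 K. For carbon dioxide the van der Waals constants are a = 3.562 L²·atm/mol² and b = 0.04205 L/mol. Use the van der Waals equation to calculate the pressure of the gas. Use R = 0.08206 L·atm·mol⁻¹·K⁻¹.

P = nRT/(V − nb) − a n²/V²
nRT/(V − nb) = (3.33)(0.08206)(696.2)/(1.026 − 3.33×0.04205) = 190.24/0.88597 = 214.73 atm
a n²/V² = (3.562)(3.33)²/(1.026)² = 37.522 atm
P = 214.73 − 37.522 = 177.2 atm

P ≈ 177.2 atm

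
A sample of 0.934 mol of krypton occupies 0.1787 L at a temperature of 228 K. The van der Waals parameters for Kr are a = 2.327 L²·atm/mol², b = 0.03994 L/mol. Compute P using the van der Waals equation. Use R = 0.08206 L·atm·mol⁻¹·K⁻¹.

P = nRT/(V − nb) − a n²/V²
nRT/(V − nb) = (0.934)(0.08206)(228)/(0.1787 − 0.934×0.03994) = 17.475/0.14140 = 123.59 atm
a n²/V² = (2.327)(0.934)²/(0.1787)² = 63.568 atm
P = 123.59 − 63.568 = 60.02 atm

P ≈ 60.02 atm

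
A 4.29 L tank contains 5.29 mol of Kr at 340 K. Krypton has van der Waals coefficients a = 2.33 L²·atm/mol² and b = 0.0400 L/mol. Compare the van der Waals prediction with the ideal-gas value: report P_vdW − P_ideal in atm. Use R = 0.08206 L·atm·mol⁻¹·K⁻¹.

Ideal: P_ideal = nRT/V = (5.29)(0.08206)(340)/4.29 = 34.4040 atm
vdW: P = nRT/(V − nb) − a n²/V² = 147.593/4.07840 − 65.2030/18.4041 = 36.1889 − 3.54285 = 32.6461 atm
ΔP = 32.6461 − 34.4040 = -1.758 atm

ΔP ≈ -1.758 atm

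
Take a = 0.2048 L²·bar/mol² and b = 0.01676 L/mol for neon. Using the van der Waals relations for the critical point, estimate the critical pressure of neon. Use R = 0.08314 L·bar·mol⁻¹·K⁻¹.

For a van der Waals gas, P_c = a/(27b²).
P_c = 0.2048/(27×(0.01676)²) = 0.2048/0.0075842 = 27.00 bar

P_c ≈ 27.00 bar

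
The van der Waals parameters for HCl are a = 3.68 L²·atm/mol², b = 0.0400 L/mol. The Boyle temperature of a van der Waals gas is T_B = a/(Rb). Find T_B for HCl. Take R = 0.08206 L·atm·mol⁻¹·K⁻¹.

For a van der Waals gas the second virial coefficient B₂ = b − a/(RT) vanishes at T_B = a/(Rb).
T_B = 3.68/(0.08206×0.0400) = 3.68/0.0032824 = 1121 K

T_B ≈ 1121 K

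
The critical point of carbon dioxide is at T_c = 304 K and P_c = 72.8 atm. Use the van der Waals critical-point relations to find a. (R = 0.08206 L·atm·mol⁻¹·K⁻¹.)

From T_c = 8a/(27Rb) and P_c = a/(27b²): a = 27 R² T_c²/(64 P_c).
a = 27×(0.08206)²×(304)²/(64×72.8) = 16803/4659.2 = 3.606 L²·atm/mol²

a ≈ 3.606 L²·atm/mol²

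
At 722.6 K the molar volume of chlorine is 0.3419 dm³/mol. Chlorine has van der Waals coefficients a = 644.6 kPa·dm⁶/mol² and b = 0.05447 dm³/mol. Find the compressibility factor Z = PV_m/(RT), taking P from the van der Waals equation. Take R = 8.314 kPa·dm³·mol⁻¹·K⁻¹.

Z ≈ 0.8757

P = RT/(V_m − b) − a/V_m² = (8.314)(722.6)/(0.3419 − 0.05447) − 644.6/(0.3419)²
  = 6007.7/0.28743 − 5514.3 = 20901 − 5514.3 = 15387 kPa
Z = PV_m/(RT) = (15387)(0.3419)/((8.314)(722.6)) = 5260.8/6007.7 = 0.8757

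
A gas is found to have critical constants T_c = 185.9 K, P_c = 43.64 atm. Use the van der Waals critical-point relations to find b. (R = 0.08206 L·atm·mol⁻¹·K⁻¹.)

From T_c = 8a/(27Rb) and P_c = a/(27b²): b = R T_c/(8 P_c).
b = (0.08206)(185.9)/(8×43.64) = 15.255/349.12 = 0.04370 L/mol

b ≈ 0.04370 L/mol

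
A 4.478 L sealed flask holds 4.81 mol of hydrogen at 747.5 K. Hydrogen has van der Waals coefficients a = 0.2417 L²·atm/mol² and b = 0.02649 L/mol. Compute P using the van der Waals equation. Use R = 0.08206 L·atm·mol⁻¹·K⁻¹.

P ≈ 67.54 atm

P = nRT/(V − nb) − a n²/V²
nRT/(V − nb) = (4.81)(0.08206)(747.5)/(4.478 − 4.81×0.02649) = 295.04/4.3506 = 67.816 atm
a n²/V² = (0.2417)(4.81)²/(4.478)² = 0.27887 atm
P = 67.816 − 0.27887 = 67.54 atm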